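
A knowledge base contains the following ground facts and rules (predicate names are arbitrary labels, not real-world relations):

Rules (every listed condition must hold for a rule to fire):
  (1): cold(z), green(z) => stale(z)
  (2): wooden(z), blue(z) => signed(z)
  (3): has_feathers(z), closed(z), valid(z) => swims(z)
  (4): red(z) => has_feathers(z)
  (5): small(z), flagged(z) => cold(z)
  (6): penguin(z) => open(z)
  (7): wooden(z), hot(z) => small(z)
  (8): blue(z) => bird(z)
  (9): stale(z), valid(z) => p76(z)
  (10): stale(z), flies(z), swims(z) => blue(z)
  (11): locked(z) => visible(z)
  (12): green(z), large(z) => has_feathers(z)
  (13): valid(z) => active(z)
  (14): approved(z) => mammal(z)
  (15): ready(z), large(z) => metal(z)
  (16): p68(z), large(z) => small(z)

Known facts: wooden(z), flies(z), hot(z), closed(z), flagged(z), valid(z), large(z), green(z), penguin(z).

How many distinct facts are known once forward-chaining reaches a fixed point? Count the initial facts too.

Round 1: (6) [penguin(z) => open(z)]; (7) [wooden(z), hot(z) => small(z)]; (12) [green(z), large(z) => has_feathers(z)]; (13) [valid(z) => active(z)]. Adds open(z), small(z), has_feathers(z), active(z).
Round 2: (3) [has_feathers(z), closed(z), valid(z) => swims(z)]; (5) [small(z), flagged(z) => cold(z)]. Adds swims(z), cold(z).
Round 3: (1) [cold(z), green(z) => stale(z)]. Adds stale(z).
Round 4: (9) [stale(z), valid(z) => p76(z)]; (10) [stale(z), flies(z), swims(z) => blue(z)]. Adds p76(z), blue(z).
Round 5: (2) [wooden(z), blue(z) => signed(z)]; (8) [blue(z) => bird(z)]. Adds signed(z), bird(z).
Closure: {active(z), bird(z), blue(z), closed(z), cold(z), flagged(z), flies(z), green(z), has_feathers(z), hot(z), large(z), open(z), p76(z), penguin(z), signed(z), small(z), stale(z), swims(z), valid(z), wooden(z)} — 20 facts.

20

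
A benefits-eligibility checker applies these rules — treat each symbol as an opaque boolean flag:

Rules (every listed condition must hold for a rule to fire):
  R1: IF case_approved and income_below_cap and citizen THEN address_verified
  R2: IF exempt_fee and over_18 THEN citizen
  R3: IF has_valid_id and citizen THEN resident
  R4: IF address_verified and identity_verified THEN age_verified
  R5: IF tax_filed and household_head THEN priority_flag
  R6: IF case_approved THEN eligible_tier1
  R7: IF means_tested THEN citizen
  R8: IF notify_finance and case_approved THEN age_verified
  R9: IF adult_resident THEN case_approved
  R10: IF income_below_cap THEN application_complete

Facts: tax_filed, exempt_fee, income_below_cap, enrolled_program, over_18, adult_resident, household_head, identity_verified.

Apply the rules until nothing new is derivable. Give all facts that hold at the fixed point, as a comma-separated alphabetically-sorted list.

address_verified, adult_resident, age_verified, application_complete, case_approved, citizen, eligible_tier1, enrolled_program, exempt_fee, household_head, identity_verified, income_below_cap, over_18, priority_flag, tax_filed

Round 1: R2 [IF exempt_fee and over_18 THEN citizen]; R5 [IF tax_filed and household_head THEN priority_flag]; R9 [IF adult_resident THEN case_approved]; R10 [IF income_below_cap THEN application_complete]. Adds citizen, priority_flag, case_approved, application_complete.
Round 2: R1 [IF case_approved and income_below_cap and citizen THEN address_verified]; R6 [IF case_approved THEN eligible_tier1]. Adds address_verified, eligible_tier1.
Round 3: R4 [IF address_verified and identity_verified THEN age_verified]. Adds age_verified.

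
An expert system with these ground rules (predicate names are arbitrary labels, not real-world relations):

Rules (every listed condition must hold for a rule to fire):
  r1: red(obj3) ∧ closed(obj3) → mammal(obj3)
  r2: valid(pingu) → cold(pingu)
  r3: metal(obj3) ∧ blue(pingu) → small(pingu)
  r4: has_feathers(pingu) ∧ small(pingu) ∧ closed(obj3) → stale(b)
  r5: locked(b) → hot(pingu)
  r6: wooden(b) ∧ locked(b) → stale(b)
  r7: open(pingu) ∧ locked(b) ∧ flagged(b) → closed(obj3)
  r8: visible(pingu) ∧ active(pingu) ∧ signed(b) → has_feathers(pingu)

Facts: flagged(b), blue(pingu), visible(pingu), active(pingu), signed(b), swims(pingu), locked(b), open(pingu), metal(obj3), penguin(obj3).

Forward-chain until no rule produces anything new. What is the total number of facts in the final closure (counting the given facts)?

[1] r3 [metal(obj3) ∧ blue(pingu) → small(pingu)]; r5 [locked(b) → hot(pingu)]; r7 [open(pingu) ∧ locked(b) ∧ flagged(b) → closed(obj3)]; r8 [visible(pingu) ∧ active(pingu) ∧ signed(b) → has_feathers(pingu)]. ⇒ new: small(pingu), hot(pingu), closed(obj3), has_feathers(pingu).
[2] r4 [has_feathers(pingu) ∧ small(pingu) ∧ closed(obj3) → stale(b)]. ⇒ new: stale(b).
Closure: {active(pingu), blue(pingu), closed(obj3), flagged(b), has_feathers(pingu), hot(pingu), locked(b), metal(obj3), open(pingu), penguin(obj3), signed(b), small(pingu), stale(b), swims(pingu), visible(pingu)} — 15 facts.

15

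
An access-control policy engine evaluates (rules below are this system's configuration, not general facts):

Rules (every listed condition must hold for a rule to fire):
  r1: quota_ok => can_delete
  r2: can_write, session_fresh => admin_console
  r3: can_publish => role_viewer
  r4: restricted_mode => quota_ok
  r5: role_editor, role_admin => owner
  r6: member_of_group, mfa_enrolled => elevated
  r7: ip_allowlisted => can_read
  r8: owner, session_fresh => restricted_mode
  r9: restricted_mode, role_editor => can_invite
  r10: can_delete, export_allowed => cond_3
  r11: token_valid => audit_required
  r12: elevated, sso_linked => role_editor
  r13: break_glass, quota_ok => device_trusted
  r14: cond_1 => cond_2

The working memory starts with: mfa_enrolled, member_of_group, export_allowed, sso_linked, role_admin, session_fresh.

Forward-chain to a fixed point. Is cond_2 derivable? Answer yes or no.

[1] r6 [member_of_group, mfa_enrolled => elevated]. ⇒ new: elevated.
[2] r12 [elevated, sso_linked => role_editor]. ⇒ new: role_editor.
[3] r5 [role_editor, role_admin => owner]. ⇒ new: owner.
[4] r8 [owner, session_fresh => restricted_mode]. ⇒ new: restricted_mode.
[5] r4 [restricted_mode => quota_ok]; r9 [restricted_mode, role_editor => can_invite]. ⇒ new: quota_ok, can_invite.
[6] r1 [quota_ok => can_delete]. ⇒ new: can_delete.
[7] r10 [can_delete, export_allowed => cond_3]. ⇒ new: cond_3.
Fixed point reached. cond_2 is concluded only by r14; r14 needs cond_1 (never derived).

no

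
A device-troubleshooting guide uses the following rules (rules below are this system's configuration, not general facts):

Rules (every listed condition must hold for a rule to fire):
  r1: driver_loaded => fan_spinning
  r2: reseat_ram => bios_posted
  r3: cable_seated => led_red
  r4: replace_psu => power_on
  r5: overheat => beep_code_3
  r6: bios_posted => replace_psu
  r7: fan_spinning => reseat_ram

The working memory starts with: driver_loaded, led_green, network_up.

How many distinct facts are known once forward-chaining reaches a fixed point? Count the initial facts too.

Round 1 — r1, derive fan_spinning.
Round 2 — r7, derive reseat_ram.
Round 3 — r2, derive bios_posted.
Round 4 — r6, derive replace_psu.
Round 5 — r4, derive power_on.
Closure: {bios_posted, driver_loaded, fan_spinning, led_green, network_up, power_on, replace_psu, reseat_ram} — 8 facts.

8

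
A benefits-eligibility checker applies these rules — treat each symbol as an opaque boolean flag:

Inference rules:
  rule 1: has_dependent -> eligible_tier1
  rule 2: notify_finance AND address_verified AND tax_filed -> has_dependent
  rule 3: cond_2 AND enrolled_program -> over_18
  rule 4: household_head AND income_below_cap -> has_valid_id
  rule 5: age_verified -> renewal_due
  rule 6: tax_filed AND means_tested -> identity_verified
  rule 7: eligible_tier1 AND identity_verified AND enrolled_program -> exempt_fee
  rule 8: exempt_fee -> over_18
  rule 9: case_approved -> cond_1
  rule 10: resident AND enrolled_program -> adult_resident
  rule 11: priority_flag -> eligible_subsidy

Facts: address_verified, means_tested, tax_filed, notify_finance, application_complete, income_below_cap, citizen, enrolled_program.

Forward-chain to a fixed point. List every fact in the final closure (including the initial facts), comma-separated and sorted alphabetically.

address_verified, application_complete, citizen, eligible_tier1, enrolled_program, exempt_fee, has_dependent, identity_verified, income_below_cap, means_tested, notify_finance, over_18, tax_filed

Round 1: rule 2 [notify_finance AND address_verified AND tax_filed -> has_dependent]; rule 6 [tax_filed AND means_tested -> identity_verified]. Adds has_dependent, identity_verified.
Round 2: rule 1 [has_dependent -> eligible_tier1]. Adds eligible_tier1.
Round 3: rule 7 [eligible_tier1 AND identity_verified AND enrolled_program -> exempt_fee]. Adds exempt_fee.
Round 4: rule 8 [exempt_fee -> over_18]. Adds over_18.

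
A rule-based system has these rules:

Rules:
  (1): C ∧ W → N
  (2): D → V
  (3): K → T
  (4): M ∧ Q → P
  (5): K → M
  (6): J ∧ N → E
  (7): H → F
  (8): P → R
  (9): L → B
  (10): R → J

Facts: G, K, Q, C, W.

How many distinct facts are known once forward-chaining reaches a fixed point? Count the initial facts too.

[1] (1) [C ∧ W → N]; (3) [K → T]; (5) [K → M]. ⇒ new: N, T, M.
[2] (4) [M ∧ Q → P]. ⇒ new: P.
[3] (8) [P → R]. ⇒ new: R.
[4] (10) [R → J]. ⇒ new: J.
[5] (6) [J ∧ N → E]. ⇒ new: E.
Closure: {C, E, G, J, K, M, N, P, Q, R, T, W} — 12 facts.

12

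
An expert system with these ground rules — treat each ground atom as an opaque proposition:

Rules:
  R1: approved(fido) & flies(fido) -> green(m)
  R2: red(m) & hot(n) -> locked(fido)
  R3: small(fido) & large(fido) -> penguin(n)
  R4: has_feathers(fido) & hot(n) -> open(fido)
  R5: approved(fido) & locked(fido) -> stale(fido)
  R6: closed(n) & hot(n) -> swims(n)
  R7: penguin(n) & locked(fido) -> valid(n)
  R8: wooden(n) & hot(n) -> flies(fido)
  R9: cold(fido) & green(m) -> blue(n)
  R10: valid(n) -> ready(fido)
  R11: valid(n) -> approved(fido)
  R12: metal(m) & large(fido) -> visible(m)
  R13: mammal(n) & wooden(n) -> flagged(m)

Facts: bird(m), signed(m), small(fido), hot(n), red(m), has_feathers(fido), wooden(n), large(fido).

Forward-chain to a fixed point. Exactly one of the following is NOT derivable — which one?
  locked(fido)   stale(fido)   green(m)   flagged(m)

Round 1 — R2, R3, R4, R8, derive locked(fido), penguin(n), open(fido), flies(fido).
Round 2 — R7, derive valid(n).
Round 3 — R10, R11, derive ready(fido), approved(fido).
Round 4 — R1, R5, derive green(m), stale(fido).
Derived: locked(fido) (round 1), stale(fido) (round 4), green(m) (round 4). flagged(m) never appears in any round.

flagged(m)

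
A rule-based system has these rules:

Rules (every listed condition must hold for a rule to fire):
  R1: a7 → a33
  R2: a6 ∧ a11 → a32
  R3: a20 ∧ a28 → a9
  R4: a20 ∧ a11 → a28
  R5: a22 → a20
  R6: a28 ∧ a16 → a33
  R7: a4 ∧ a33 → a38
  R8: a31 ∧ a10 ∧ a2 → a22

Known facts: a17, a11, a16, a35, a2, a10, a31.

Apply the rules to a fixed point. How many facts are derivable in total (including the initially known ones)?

12

Round 1: R8 [a31 ∧ a10 ∧ a2 → a22]. New: a22.
Round 2: R5 [a22 → a20]. New: a20.
Round 3: R4 [a20 ∧ a11 → a28]. New: a28.
Round 4: R3 [a20 ∧ a28 → a9]; R6 [a28 ∧ a16 → a33]. New: a9, a33.
Closure: {a10, a11, a16, a17, a2, a20, a22, a28, a31, a33, a35, a9} — 12 facts.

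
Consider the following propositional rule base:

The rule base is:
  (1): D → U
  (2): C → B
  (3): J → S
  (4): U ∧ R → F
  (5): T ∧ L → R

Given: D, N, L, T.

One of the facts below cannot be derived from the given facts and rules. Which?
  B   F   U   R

Round 1 — (1), (5), derive U, R.
Round 2 — (4), derive F.
Derived: F (round 2), R (round 1), U (round 1). B never appears in any round.

B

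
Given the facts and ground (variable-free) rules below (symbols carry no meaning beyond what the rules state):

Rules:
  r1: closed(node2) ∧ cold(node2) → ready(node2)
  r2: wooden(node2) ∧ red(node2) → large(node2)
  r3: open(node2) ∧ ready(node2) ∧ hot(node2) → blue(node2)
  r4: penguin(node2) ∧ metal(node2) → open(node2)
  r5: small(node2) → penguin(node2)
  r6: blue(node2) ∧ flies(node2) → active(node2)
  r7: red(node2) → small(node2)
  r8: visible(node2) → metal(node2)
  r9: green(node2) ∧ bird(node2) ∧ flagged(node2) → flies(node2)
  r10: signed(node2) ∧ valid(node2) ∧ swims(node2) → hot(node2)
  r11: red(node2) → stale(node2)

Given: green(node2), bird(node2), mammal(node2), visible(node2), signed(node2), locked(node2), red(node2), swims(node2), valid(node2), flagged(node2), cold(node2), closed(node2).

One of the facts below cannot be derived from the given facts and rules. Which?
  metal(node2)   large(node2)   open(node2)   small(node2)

large(node2)

Round 1: r1 [closed(node2) ∧ cold(node2) → ready(node2)]; r7 [red(node2) → small(node2)]; r8 [visible(node2) → metal(node2)]; r9 [green(node2) ∧ bird(node2) ∧ flagged(node2) → flies(node2)]; r10 [signed(node2) ∧ valid(node2) ∧ swims(node2) → hot(node2)]; r11 [red(node2) → stale(node2)]. Adds ready(node2), small(node2), metal(node2), flies(node2), hot(node2), stale(node2).
Round 2: r5 [small(node2) → penguin(node2)]. Adds penguin(node2).
Round 3: r4 [penguin(node2) ∧ metal(node2) → open(node2)]. Adds open(node2).
Round 4: r3 [open(node2) ∧ ready(node2) ∧ hot(node2) → blue(node2)]. Adds blue(node2).
Round 5: r6 [blue(node2) ∧ flies(node2) → active(node2)]. Adds active(node2).
Derived: metal(node2) (round 1), small(node2) (round 1), open(node2) (round 3). large(node2) never appears in any round.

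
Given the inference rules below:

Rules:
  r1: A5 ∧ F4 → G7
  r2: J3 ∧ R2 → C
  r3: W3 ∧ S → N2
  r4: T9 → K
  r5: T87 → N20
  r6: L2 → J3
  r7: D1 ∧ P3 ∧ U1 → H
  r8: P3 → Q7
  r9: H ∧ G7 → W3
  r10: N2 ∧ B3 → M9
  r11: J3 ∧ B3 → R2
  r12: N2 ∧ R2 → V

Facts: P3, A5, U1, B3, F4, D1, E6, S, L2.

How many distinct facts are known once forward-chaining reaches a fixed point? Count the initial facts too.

Round 1: r1 [A5 ∧ F4 → G7]; r6 [L2 → J3]; r7 [D1 ∧ P3 ∧ U1 → H]; r8 [P3 → Q7]. Adds G7, J3, H, Q7.
Round 2: r9 [H ∧ G7 → W3]; r11 [J3 ∧ B3 → R2]. Adds W3, R2.
Round 3: r2 [J3 ∧ R2 → C]; r3 [W3 ∧ S → N2]. Adds C, N2.
Round 4: r10 [N2 ∧ B3 → M9]; r12 [N2 ∧ R2 → V]. Adds M9, V.
Closure: {A5, B3, C, D1, E6, F4, G7, H, J3, L2, M9, N2, P3, Q7, R2, S, U1, V, W3} — 19 facts.

19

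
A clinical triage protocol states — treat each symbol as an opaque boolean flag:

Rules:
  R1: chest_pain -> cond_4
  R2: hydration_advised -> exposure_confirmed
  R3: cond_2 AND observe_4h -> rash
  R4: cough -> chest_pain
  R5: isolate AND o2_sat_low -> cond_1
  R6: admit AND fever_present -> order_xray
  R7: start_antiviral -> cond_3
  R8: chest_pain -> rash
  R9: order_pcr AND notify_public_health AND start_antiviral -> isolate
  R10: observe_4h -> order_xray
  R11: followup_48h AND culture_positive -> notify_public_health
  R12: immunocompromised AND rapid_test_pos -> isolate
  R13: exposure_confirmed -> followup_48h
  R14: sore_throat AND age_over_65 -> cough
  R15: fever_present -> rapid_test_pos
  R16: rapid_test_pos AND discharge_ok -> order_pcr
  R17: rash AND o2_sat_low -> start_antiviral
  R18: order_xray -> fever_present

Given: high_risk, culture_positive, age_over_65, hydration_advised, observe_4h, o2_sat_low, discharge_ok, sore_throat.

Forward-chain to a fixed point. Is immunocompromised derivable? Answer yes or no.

[1] R2 [hydration_advised -> exposure_confirmed]; R10 [observe_4h -> order_xray]; R14 [sore_throat AND age_over_65 -> cough]. ⇒ new: exposure_confirmed, order_xray, cough.
[2] R4 [cough -> chest_pain]; R13 [exposure_confirmed -> followup_48h]; R18 [order_xray -> fever_present]. ⇒ new: chest_pain, followup_48h, fever_present.
[3] R1 [chest_pain -> cond_4]; R8 [chest_pain -> rash]; R11 [followup_48h AND culture_positive -> notify_public_health]; R15 [fever_present -> rapid_test_pos]. ⇒ new: cond_4, rash, notify_public_health, rapid_test_pos.
[4] R16 [rapid_test_pos AND discharge_ok -> order_pcr]; R17 [rash AND o2_sat_low -> start_antiviral]. ⇒ new: order_pcr, start_antiviral.
[5] R7 [start_antiviral -> cond_3]; R9 [order_pcr AND notify_public_health AND start_antiviral -> isolate]. ⇒ new: cond_3, isolate.
[6] R5 [isolate AND o2_sat_low -> cond_1]. ⇒ new: cond_1.
Fixed point reached. No rule has immunocompromised as a consequent, and it is not given.

no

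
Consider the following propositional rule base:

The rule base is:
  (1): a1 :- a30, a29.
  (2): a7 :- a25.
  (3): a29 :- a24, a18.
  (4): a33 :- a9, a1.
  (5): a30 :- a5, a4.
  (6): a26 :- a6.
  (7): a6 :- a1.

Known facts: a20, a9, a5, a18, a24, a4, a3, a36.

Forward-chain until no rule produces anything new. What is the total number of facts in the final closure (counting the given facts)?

14

Round 1 — (3), (5), derive a29, a30.
Round 2 — (1), derive a1.
Round 3 — (4), (7), derive a33, a6.
Round 4 — (6), derive a26.
Closure: {a1, a18, a20, a24, a26, a29, a3, a30, a33, a36, a4, a5, a6, a9} — 14 facts.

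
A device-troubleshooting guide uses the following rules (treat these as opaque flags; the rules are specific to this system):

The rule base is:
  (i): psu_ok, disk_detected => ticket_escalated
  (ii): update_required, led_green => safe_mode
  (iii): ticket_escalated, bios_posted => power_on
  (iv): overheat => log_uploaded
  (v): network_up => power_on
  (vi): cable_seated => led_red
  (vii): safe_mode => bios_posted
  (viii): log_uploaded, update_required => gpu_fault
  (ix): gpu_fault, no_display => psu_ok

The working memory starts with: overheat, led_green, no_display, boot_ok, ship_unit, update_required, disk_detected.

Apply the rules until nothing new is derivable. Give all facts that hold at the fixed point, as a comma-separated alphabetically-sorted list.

Round 1: (ii) [update_required, led_green => safe_mode]; (iv) [overheat => log_uploaded]. Adds safe_mode, log_uploaded.
Round 2: (vii) [safe_mode => bios_posted]; (viii) [log_uploaded, update_required => gpu_fault]. Adds bios_posted, gpu_fault.
Round 3: (ix) [gpu_fault, no_display => psu_ok]. Adds psu_ok.
Round 4: (i) [psu_ok, disk_detected => ticket_escalated]. Adds ticket_escalated.
Round 5: (iii) [ticket_escalated, bios_posted => power_on]. Adds power_on.

bios_posted, boot_ok, disk_detected, gpu_fault, led_green, log_uploaded, no_display, overheat, power_on, psu_ok, safe_mode, ship_unit, ticket_escalated, update_required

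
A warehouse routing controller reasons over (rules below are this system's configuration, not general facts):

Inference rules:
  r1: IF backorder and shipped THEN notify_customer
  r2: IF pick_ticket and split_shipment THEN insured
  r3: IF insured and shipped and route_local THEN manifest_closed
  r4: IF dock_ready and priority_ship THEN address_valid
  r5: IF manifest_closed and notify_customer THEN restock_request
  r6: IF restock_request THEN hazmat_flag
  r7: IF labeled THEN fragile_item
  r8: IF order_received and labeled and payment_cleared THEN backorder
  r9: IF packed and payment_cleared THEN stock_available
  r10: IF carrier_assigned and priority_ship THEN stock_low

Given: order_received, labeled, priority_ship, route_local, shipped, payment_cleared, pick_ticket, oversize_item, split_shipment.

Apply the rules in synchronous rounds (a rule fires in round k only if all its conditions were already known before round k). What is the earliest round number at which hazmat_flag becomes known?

Round 1 fires r2, r7, r8, giving insured, fragile_item, backorder.
Round 2 fires r1, r3, giving notify_customer, manifest_closed.
Round 3 fires r5, giving restock_request.
Round 4 fires r6, giving hazmat_flag.
hazmat_flag first appears in round 4.

4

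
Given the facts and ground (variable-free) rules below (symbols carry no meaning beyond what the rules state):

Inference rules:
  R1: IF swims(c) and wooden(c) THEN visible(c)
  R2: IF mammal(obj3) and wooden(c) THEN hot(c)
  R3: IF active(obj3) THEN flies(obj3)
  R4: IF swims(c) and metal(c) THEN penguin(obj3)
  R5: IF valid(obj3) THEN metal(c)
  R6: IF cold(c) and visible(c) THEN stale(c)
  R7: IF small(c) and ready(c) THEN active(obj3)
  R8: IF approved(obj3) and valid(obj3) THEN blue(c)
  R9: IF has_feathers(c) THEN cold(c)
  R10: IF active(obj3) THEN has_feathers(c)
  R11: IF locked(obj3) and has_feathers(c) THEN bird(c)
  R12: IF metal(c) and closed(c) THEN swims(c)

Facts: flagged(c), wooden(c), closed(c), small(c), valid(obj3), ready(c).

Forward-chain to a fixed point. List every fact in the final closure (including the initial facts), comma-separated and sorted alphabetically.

active(obj3), closed(c), cold(c), flagged(c), flies(obj3), has_feathers(c), metal(c), penguin(obj3), ready(c), small(c), stale(c), swims(c), valid(obj3), visible(c), wooden(c)

Round 1: R5 [IF valid(obj3) THEN metal(c)]; R7 [IF small(c) and ready(c) THEN active(obj3)]. New: metal(c), active(obj3).
Round 2: R3 [IF active(obj3) THEN flies(obj3)]; R10 [IF active(obj3) THEN has_feathers(c)]; R12 [IF metal(c) and closed(c) THEN swims(c)]. New: flies(obj3), has_feathers(c), swims(c).
Round 3: R1 [IF swims(c) and wooden(c) THEN visible(c)]; R4 [IF swims(c) and metal(c) THEN penguin(obj3)]; R9 [IF has_feathers(c) THEN cold(c)]. New: visible(c), penguin(obj3), cold(c).
Round 4: R6 [IF cold(c) and visible(c) THEN stale(c)]. New: stale(c).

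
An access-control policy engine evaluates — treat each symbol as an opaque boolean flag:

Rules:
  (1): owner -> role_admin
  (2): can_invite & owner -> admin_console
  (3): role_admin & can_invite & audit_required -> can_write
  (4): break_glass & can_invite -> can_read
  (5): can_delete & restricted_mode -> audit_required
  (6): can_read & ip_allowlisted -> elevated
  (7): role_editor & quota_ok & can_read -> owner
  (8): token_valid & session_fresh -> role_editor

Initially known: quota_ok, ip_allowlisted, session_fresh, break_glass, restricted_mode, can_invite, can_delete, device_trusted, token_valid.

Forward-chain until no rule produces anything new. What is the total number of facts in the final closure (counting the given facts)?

Round 1 fires (4), (5), (8), giving can_read, audit_required, role_editor.
Round 2 fires (6), (7), giving elevated, owner.
Round 3 fires (1), (2), giving role_admin, admin_console.
Round 4 fires (3), giving can_write.
Closure: {admin_console, audit_required, break_glass, can_delete, can_invite, can_read, can_write, device_trusted, elevated, ip_allowlisted, owner, quota_ok, restricted_mode, role_admin, role_editor, session_fresh, token_valid} — 17 facts.

17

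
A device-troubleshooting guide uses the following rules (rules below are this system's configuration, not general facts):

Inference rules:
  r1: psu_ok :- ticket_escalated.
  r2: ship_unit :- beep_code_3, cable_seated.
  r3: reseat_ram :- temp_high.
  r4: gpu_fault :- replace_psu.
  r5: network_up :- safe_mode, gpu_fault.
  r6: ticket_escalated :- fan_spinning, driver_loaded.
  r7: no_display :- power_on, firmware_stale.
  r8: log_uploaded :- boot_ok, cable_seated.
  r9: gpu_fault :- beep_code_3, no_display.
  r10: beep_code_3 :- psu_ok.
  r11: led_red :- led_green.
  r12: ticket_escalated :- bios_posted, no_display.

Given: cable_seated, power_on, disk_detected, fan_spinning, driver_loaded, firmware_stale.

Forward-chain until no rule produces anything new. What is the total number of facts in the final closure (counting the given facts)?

Round 1 fires r6, r7, giving ticket_escalated, no_display.
Round 2 fires r1, giving psu_ok.
Round 3 fires r10, giving beep_code_3.
Round 4 fires r2, r9, giving ship_unit, gpu_fault.
Closure: {beep_code_3, cable_seated, disk_detected, driver_loaded, fan_spinning, firmware_stale, gpu_fault, no_display, power_on, psu_ok, ship_unit, ticket_escalated} — 12 facts.

12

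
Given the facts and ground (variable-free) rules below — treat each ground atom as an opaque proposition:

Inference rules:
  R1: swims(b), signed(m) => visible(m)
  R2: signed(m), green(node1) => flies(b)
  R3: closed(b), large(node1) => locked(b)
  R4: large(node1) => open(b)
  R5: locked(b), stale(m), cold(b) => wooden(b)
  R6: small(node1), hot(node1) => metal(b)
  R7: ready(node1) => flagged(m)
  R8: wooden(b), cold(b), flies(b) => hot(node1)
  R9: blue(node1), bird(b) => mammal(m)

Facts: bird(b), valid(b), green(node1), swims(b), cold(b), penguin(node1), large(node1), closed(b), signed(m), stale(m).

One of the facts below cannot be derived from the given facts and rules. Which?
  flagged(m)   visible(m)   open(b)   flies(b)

flagged(m)

Round 1 fires R1, R2, R3, R4, giving visible(m), flies(b), locked(b), open(b).
Round 2 fires R5, giving wooden(b).
Round 3 fires R8, giving hot(node1).
Derived: flies(b) (round 1), open(b) (round 1), visible(m) (round 1). flagged(m) never appears in any round.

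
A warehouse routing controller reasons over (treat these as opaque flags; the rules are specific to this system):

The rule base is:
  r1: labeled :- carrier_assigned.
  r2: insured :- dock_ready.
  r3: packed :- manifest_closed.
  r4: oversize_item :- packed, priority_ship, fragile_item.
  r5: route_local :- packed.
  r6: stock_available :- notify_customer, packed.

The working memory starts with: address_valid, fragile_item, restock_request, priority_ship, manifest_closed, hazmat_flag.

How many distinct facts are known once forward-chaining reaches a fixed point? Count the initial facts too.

9

Round 1: r3 [packed :- manifest_closed.]. Adds packed.
Round 2: r4 [oversize_item :- packed, priority_ship, fragile_item.]; r5 [route_local :- packed.]. Adds oversize_item, route_local.
Closure: {address_valid, fragile_item, hazmat_flag, manifest_closed, oversize_item, packed, priority_ship, restock_request, route_local} — 9 facts.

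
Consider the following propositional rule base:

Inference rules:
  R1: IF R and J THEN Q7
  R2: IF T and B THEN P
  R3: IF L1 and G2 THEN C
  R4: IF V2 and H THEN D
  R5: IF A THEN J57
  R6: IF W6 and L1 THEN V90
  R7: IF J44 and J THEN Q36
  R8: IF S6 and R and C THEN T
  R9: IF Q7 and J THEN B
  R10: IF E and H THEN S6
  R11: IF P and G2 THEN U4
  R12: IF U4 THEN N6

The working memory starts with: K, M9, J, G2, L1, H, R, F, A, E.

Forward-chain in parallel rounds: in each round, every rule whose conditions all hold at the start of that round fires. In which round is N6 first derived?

5

Round 1 fires R1, R3, R5, R10, giving Q7, C, J57, S6.
Round 2 fires R8, R9, giving T, B.
Round 3 fires R2, giving P.
Round 4 fires R11, giving U4.
Round 5 fires R12, giving N6.
N6 first appears in round 5.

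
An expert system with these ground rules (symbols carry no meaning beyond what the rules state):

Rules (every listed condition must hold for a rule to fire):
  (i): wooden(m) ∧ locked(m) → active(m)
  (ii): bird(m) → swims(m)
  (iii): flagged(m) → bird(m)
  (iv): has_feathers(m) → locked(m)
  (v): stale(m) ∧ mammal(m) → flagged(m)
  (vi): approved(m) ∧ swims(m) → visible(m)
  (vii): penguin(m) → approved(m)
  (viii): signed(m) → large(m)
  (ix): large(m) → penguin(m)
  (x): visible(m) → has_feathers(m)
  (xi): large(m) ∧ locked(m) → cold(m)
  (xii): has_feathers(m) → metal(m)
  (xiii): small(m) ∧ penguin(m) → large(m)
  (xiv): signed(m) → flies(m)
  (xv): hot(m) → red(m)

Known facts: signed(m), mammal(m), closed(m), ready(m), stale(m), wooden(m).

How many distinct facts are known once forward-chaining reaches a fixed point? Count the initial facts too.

[1] (v) [stale(m) ∧ mammal(m) → flagged(m)]; (viii) [signed(m) → large(m)]; (xiv) [signed(m) → flies(m)]. ⇒ new: flagged(m), large(m), flies(m).
[2] (iii) [flagged(m) → bird(m)]; (ix) [large(m) → penguin(m)]. ⇒ new: bird(m), penguin(m).
[3] (ii) [bird(m) → swims(m)]; (vii) [penguin(m) → approved(m)]. ⇒ new: swims(m), approved(m).
[4] (vi) [approved(m) ∧ swims(m) → visible(m)]. ⇒ new: visible(m).
[5] (x) [visible(m) → has_feathers(m)]. ⇒ new: has_feathers(m).
[6] (iv) [has_feathers(m) → locked(m)]; (xii) [has_feathers(m) → metal(m)]. ⇒ new: locked(m), metal(m).
[7] (i) [wooden(m) ∧ locked(m) → active(m)]; (xi) [large(m) ∧ locked(m) → cold(m)]. ⇒ new: active(m), cold(m).
Closure: {active(m), approved(m), bird(m), closed(m), cold(m), flagged(m), flies(m), has_feathers(m), large(m), locked(m), mammal(m), metal(m), penguin(m), ready(m), signed(m), stale(m), swims(m), visible(m), wooden(m)} — 19 facts.

19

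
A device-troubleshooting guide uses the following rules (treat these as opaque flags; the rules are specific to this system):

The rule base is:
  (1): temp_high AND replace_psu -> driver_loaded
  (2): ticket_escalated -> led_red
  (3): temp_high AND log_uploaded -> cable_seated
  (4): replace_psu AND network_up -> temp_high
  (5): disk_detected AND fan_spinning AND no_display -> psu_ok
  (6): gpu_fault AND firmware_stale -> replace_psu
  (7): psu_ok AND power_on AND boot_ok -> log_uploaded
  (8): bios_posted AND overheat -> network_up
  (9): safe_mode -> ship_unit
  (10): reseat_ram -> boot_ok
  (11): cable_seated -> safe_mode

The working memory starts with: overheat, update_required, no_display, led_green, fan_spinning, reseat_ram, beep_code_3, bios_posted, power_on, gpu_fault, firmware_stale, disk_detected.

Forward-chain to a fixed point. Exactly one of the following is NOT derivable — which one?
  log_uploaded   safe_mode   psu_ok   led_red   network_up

led_red

[1] (5) [disk_detected AND fan_spinning AND no_display -> psu_ok]; (6) [gpu_fault AND firmware_stale -> replace_psu]; (8) [bios_posted AND overheat -> network_up]; (10) [reseat_ram -> boot_ok]. ⇒ new: psu_ok, replace_psu, network_up, boot_ok.
[2] (4) [replace_psu AND network_up -> temp_high]; (7) [psu_ok AND power_on AND boot_ok -> log_uploaded]. ⇒ new: temp_high, log_uploaded.
[3] (1) [temp_high AND replace_psu -> driver_loaded]; (3) [temp_high AND log_uploaded -> cable_seated]. ⇒ new: driver_loaded, cable_seated.
[4] (11) [cable_seated -> safe_mode]. ⇒ new: safe_mode.
[5] (9) [safe_mode -> ship_unit]. ⇒ new: ship_unit.
Derived: psu_ok (round 1), safe_mode (round 4), network_up (round 1), log_uploaded (round 2). led_red never appears in any round.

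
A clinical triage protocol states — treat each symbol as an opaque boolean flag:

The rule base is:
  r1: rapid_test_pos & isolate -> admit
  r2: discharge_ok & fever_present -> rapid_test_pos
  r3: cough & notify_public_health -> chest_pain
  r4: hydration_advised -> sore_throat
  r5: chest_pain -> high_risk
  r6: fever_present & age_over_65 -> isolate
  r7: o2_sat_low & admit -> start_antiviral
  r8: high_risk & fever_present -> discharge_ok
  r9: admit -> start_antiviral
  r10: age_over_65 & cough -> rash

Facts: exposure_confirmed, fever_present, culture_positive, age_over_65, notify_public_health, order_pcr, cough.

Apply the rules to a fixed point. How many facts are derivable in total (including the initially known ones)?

15

Round 1 fires r3, r6, r10, giving chest_pain, isolate, rash.
Round 2 fires r5, giving high_risk.
Round 3 fires r8, giving discharge_ok.
Round 4 fires r2, giving rapid_test_pos.
Round 5 fires r1, giving admit.
Round 6 fires r9, giving start_antiviral.
Closure: {admit, age_over_65, chest_pain, cough, culture_positive, discharge_ok, exposure_confirmed, fever_present, high_risk, isolate, notify_public_health, order_pcr, rapid_test_pos, rash, start_antiviral} — 15 facts.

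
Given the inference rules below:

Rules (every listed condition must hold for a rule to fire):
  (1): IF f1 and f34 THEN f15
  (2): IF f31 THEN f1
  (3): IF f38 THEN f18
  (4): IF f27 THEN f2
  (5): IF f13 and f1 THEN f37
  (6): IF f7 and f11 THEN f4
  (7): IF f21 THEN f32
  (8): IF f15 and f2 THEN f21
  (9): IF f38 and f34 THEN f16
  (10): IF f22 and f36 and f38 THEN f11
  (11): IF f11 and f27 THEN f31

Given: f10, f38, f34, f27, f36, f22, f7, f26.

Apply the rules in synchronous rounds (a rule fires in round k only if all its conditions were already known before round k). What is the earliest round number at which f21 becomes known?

5

[1] (3) [IF f38 THEN f18]; (4) [IF f27 THEN f2]; (9) [IF f38 and f34 THEN f16]; (10) [IF f22 and f36 and f38 THEN f11]. ⇒ new: f18, f2, f16, f11.
[2] (6) [IF f7 and f11 THEN f4]; (11) [IF f11 and f27 THEN f31]. ⇒ new: f4, f31.
[3] (2) [IF f31 THEN f1]. ⇒ new: f1.
[4] (1) [IF f1 and f34 THEN f15]. ⇒ new: f15.
[5] (8) [IF f15 and f2 THEN f21]. ⇒ new: f21.
f21 first appears in round 5.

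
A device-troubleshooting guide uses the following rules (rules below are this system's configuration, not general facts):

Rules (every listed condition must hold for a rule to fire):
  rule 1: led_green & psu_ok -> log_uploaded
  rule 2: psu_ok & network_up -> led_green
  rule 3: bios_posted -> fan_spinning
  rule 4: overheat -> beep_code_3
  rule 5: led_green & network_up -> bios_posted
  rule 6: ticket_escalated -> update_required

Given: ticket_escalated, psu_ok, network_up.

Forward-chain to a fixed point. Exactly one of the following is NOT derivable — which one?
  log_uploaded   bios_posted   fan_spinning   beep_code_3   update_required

Round 1 fires rule 2, rule 6, giving led_green, update_required.
Round 2 fires rule 1, rule 5, giving log_uploaded, bios_posted.
Round 3 fires rule 3, giving fan_spinning.
Derived: update_required (round 1), log_uploaded (round 2), fan_spinning (round 3), bios_posted (round 2). beep_code_3 never appears in any round.

beep_code_3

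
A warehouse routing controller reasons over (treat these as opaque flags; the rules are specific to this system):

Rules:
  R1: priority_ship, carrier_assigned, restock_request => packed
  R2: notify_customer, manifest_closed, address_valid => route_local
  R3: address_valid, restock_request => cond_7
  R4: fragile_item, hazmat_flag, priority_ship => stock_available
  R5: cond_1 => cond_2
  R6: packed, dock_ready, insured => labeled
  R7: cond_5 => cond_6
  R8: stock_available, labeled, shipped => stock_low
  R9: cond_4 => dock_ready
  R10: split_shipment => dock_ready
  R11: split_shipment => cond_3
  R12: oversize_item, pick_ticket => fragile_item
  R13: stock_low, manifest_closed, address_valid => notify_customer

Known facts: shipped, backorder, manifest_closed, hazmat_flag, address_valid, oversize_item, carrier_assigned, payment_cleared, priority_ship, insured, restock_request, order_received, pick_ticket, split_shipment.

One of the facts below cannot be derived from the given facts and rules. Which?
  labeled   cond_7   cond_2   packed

cond_2

Round 1: R1 [priority_ship, carrier_assigned, restock_request => packed]; R3 [address_valid, restock_request => cond_7]; R10 [split_shipment => dock_ready]; R11 [split_shipment => cond_3]; R12 [oversize_item, pick_ticket => fragile_item]. New: packed, cond_7, dock_ready, cond_3, fragile_item.
Round 2: R4 [fragile_item, hazmat_flag, priority_ship => stock_available]; R6 [packed, dock_ready, insured => labeled]. New: stock_available, labeled.
Round 3: R8 [stock_available, labeled, shipped => stock_low]. New: stock_low.
Round 4: R13 [stock_low, manifest_closed, address_valid => notify_customer]. New: notify_customer.
Round 5: R2 [notify_customer, manifest_closed, address_valid => route_local]. New: route_local.
Derived: packed (round 1), cond_7 (round 1), labeled (round 2). cond_2 never appears in any round.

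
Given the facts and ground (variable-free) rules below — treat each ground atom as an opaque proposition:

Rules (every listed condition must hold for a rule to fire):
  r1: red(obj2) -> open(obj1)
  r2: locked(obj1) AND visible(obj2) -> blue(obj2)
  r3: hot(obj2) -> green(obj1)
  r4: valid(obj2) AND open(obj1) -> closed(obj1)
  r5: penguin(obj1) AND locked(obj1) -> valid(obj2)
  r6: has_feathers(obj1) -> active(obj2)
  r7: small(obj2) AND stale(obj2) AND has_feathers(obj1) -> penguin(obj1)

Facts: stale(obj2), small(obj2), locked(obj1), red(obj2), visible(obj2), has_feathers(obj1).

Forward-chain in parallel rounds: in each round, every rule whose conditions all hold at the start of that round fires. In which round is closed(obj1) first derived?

3

Round 1: r1 [red(obj2) -> open(obj1)]; r2 [locked(obj1) AND visible(obj2) -> blue(obj2)]; r6 [has_feathers(obj1) -> active(obj2)]; r7 [small(obj2) AND stale(obj2) AND has_feathers(obj1) -> penguin(obj1)]. New: open(obj1), blue(obj2), active(obj2), penguin(obj1).
Round 2: r5 [penguin(obj1) AND locked(obj1) -> valid(obj2)]. New: valid(obj2).
Round 3: r4 [valid(obj2) AND open(obj1) -> closed(obj1)]. New: closed(obj1).
closed(obj1) first appears in round 3.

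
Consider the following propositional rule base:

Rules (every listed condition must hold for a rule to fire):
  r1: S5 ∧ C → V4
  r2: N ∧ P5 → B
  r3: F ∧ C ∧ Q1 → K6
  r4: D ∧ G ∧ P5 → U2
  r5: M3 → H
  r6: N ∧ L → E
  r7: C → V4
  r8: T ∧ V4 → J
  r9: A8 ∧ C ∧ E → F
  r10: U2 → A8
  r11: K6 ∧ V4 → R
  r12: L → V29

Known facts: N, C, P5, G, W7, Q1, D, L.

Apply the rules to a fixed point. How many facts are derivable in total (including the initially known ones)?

17

Round 1 — r2, r4, r6, r7, r12, derive B, U2, E, V4, V29.
Round 2 — r10, derive A8.
Round 3 — r9, derive F.
Round 4 — r3, derive K6.
Round 5 — r11, derive R.
Closure: {A8, B, C, D, E, F, G, K6, L, N, P5, Q1, R, U2, V29, V4, W7} — 17 facts.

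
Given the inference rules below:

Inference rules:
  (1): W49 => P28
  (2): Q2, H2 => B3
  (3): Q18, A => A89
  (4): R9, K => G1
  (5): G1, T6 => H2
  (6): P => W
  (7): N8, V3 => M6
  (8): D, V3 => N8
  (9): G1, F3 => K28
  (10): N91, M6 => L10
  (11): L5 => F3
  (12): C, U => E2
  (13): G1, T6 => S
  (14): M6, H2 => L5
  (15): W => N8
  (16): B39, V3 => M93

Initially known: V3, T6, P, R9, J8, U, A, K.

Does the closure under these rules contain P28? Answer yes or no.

no

Round 1: (4) [R9, K => G1]; (6) [P => W]. New: G1, W.
Round 2: (5) [G1, T6 => H2]; (13) [G1, T6 => S]; (15) [W => N8]. New: H2, S, N8.
Round 3: (7) [N8, V3 => M6]. New: M6.
Round 4: (14) [M6, H2 => L5]. New: L5.
Round 5: (11) [L5 => F3]. New: F3.
Round 6: (9) [G1, F3 => K28]. New: K28.
Fixed point reached. P28 is concluded only by (1); (1) needs W49 (never derived).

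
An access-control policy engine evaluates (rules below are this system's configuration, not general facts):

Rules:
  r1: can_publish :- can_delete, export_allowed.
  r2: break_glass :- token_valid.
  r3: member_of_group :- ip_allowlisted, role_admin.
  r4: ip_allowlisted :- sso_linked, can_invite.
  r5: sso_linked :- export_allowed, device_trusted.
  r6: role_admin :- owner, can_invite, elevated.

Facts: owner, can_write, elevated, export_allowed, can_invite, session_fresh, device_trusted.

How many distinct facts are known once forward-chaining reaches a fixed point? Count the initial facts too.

11

Round 1 — r5, r6, derive sso_linked, role_admin.
Round 2 — r4, derive ip_allowlisted.
Round 3 — r3, derive member_of_group.
Closure: {can_invite, can_write, device_trusted, elevated, export_allowed, ip_allowlisted, member_of_group, owner, role_admin, session_fresh, sso_linked} — 11 facts.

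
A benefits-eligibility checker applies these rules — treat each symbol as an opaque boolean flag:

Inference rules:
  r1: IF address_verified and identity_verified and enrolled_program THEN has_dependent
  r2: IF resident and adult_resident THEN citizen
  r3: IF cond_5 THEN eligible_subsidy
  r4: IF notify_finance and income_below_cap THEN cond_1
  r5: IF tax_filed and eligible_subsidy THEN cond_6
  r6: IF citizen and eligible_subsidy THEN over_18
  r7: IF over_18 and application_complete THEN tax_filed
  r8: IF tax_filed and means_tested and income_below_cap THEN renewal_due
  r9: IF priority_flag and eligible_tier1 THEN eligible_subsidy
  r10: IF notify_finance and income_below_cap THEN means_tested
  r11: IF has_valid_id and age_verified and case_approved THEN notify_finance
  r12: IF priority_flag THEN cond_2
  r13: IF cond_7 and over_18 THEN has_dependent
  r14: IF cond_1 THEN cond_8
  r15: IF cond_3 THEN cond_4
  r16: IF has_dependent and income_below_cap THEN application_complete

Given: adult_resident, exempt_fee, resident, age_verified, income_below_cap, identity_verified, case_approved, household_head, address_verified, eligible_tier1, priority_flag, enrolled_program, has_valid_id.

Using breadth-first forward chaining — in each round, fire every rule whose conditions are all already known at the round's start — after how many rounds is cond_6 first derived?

4

Round 1: r1 [IF address_verified and identity_verified and enrolled_program THEN has_dependent]; r2 [IF resident and adult_resident THEN citizen]; r9 [IF priority_flag and eligible_tier1 THEN eligible_subsidy]; r11 [IF has_valid_id and age_verified and case_approved THEN notify_finance]; r12 [IF priority_flag THEN cond_2]. New: has_dependent, citizen, eligible_subsidy, notify_finance, cond_2.
Round 2: r4 [IF notify_finance and income_below_cap THEN cond_1]; r6 [IF citizen and eligible_subsidy THEN over_18]; r10 [IF notify_finance and income_below_cap THEN means_tested]; r16 [IF has_dependent and income_below_cap THEN application_complete]. New: cond_1, over_18, means_tested, application_complete.
Round 3: r7 [IF over_18 and application_complete THEN tax_filed]; r14 [IF cond_1 THEN cond_8]. New: tax_filed, cond_8.
Round 4: r5 [IF tax_filed and eligible_subsidy THEN cond_6]; r8 [IF tax_filed and means_tested and income_below_cap THEN renewal_due]. New: cond_6, renewal_due.
cond_6 first appears in round 4.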